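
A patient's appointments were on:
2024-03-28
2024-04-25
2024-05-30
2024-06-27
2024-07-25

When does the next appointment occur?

2024-08-29

These are Thursdays with 28, 35, 28, 28-day gaps.
Each is the final Thursday of its month — 2024-05-30 is past the 28th, so '4th Thursday' doesn't fit.
August 2024 ends with Thursday 2024-08-29.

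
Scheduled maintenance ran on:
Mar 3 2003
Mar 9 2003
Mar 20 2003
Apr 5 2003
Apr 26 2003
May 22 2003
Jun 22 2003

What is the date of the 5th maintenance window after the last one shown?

Gaps: 6, 11, 16, 21, 26, 31 days — each gap is 5 larger than the previous one.
Next gap: 36 days. Jun 22 2003 + 36 days = Jul 28 2003.
Next gap: 41 days. Jul 28 2003 + 41 days = Sep 7 2003.
Next gap: 46 days. Sep 7 2003 + 46 days = Oct 23 2003.
Next gap: 51 days. Oct 23 2003 + 51 days = Dec 13 2003.
Next gap: 56 days. Dec 13 2003 + 56 days = Feb 7 2004.

Feb 7 2004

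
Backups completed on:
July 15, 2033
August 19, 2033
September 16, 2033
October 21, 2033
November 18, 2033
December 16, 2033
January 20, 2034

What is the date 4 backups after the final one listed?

May 19, 2034

All dates are Fridays, 35, 28, 35, 28, 28, 35 days apart.
Specifically, the 3rd Friday of each month.
3rd Friday of February 2034: February 17, 2034.
March 2034 — 3rd Friday is March 17, 2034.
April 2034 — 3rd Friday is April 21, 2034.
3rd Friday of May 2034: May 19, 2034.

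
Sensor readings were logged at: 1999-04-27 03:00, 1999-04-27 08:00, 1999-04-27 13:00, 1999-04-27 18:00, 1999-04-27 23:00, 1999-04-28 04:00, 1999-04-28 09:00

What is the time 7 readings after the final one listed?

1999-04-29 20:00

Spacing: 5, 5, 5, 5, 5, 5 h — constant 5 h.
1999-04-28 09:00 + 5 h = 1999-04-28 14:00.
1999-04-28 14:00 + 5 h = 1999-04-28 19:00.
1999-04-28 19:00 + 5 h = 1999-04-29 00:00.
1999-04-29 00:00 + 5 h = 1999-04-29 05:00.
1999-04-29 05:00 + 5 h = 1999-04-29 10:00.
1999-04-29 10:00 + 5 h = 1999-04-29 15:00.
1999-04-29 15:00 + 5 h = 1999-04-29 20:00.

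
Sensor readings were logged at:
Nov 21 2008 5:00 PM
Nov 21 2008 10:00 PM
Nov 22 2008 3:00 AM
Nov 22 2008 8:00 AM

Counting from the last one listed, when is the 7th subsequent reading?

Spacing: 5, 5, 5 h — constant 5 h.
Nov 22 2008 8:00 AM + 5 h = Nov 22 2008 1:00 PM.
Nov 22 2008 1:00 PM + 5 h = Nov 22 2008 6:00 PM.
Nov 22 2008 6:00 PM + 5 h = Nov 22 2008 11:00 PM.
Nov 22 2008 11:00 PM + 5 h = Nov 23 2008 4:00 AM.
Nov 23 2008 4:00 AM + 5 h = Nov 23 2008 9:00 AM.
Nov 23 2008 9:00 AM + 5 h = Nov 23 2008 2:00 PM.
Nov 23 2008 2:00 PM + 5 h = Nov 23 2008 7:00 PM.

Nov 23 2008 7:00 PM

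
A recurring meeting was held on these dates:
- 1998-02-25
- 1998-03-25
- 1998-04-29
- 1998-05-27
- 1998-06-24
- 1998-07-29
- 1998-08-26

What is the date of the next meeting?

Every date is a Wednesday; gaps 28, 35, 28, 28, 35, 28 days.
Each is the last Wednesday of its month (at least one falls on the 29th or later, ruling out '4th Wednesday').
Last Wednesday of September 1998: 1998-09-30.

1998-09-30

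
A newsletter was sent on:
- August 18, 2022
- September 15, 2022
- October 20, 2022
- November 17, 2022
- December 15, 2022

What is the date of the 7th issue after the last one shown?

These are Thursdays at 28- or 35-day spacing (28, 35, 28, 28).
The pattern: 3rd Thursday of the month.
January 2023 — 3rd Thursday is January 19, 2023.
3rd Thursday of February 2023: February 16, 2023.
March 2023 — 3rd Thursday is March 16, 2023.
April 2023 — 3rd Thursday is April 20, 2023.
May 2023 — 3rd Thursday is May 18, 2023.
June 2023 — 3rd Thursday is June 15, 2023.
3rd Thursday of July 2023: July 20, 2023.

July 20, 2023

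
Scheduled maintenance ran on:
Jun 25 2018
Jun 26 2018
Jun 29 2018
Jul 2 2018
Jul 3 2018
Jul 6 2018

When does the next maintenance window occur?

Jul 9 2018

Gaps: 1, 3, 3, 1, 3 days — not constant, but cyclic with period 3.
The events fall on every Monday, Tuesday and Friday.
Next Monday: Jul 9 2018.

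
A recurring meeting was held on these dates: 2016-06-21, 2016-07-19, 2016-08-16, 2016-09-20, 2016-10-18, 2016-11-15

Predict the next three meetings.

2016-12-20, 2017-01-17, 2017-02-21

All dates are Tuesdays, 28, 28, 35, 28, 28 days apart.
Specifically, the 3rd Tuesday of each month.
December 2016 — 3rd Tuesday is 2016-12-20.
January 2017 — 3rd Tuesday is 2017-01-17.
3rd Tuesday of February 2017: 2017-02-21.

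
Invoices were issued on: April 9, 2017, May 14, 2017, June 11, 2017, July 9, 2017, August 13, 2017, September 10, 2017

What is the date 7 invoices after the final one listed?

Gaps: 35, 28, 28, 35, 28 days — a mix of 28 and 35. Every date is a Sunday.
Each is the 2nd Sunday of its month.
2nd Sunday of October 2017: October 8, 2017.
November 2017 — 2nd Sunday is November 12, 2017.
2nd Sunday of December 2017: December 10, 2017.
2nd Sunday of January 2018: January 14, 2018.
February 2018 — 2nd Sunday is February 11, 2018.
2nd Sunday of March 2018: March 11, 2018.
2nd Sunday of April 2018: April 8, 2018.

April 8, 2018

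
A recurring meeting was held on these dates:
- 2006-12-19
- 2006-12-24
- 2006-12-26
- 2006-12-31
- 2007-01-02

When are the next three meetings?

2007-01-07, 2007-01-09, 2007-01-14

Gaps: 5, 2, 5, 2 days — not constant, but cyclic with period 2.
The events fall on every Tuesday and Sunday.
The following Sunday is 2007-01-07.
Next Tuesday: 2007-01-09.
Next Sunday: 2007-01-14.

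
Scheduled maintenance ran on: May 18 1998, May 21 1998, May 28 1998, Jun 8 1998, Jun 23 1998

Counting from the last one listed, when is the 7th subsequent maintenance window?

Jan 26 1999

Intervals are 3, 7, 11, 15 days — an arithmetic progression with common difference 4.
Next gap: 19 days. Jun 23 1998 + 19 days = Jul 12 1998.
Next gap: 23 days. Jul 12 1998 + 23 days = Aug 4 1998.
Next gap: 27 days. Aug 4 1998 + 27 days = Aug 31 1998.
Next gap: 31 days. Aug 31 1998 + 31 days = Oct 1 1998.
Next gap: 35 days. Oct 1 1998 + 35 days = Nov 5 1998.
Next gap: 39 days. Nov 5 1998 + 39 days = Dec 14 1998.
Next gap: 43 days. Dec 14 1998 + 43 days = Jan 26 1999.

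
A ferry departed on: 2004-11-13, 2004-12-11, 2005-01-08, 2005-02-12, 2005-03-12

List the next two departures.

2005-04-09, 2005-05-14

These are Saturdays at 28- or 35-day spacing (28, 28, 35, 28).
The pattern: 2nd Saturday of the month.
2nd Saturday of April 2005: 2005-04-09.
2nd Saturday of May 2005: 2005-05-14.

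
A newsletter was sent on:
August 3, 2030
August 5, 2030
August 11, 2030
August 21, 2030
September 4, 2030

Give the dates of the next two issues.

Intervals are 2, 6, 10, 14 days — an arithmetic progression with common difference 4.
Next gap: 18 days. September 4, 2030 + 18 days = September 22, 2030.
Next gap: 22 days. September 22, 2030 + 22 days = October 14, 2030.

September 22, 2030; October 14, 2030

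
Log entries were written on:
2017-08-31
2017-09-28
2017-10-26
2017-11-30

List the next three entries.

2017-12-28, 2018-01-25, 2018-02-22

These are Thursdays with 28, 28, 35-day gaps.
Each is the final Thursday of its month — 2017-08-31 is past the 28th, so '4th Thursday' doesn't fit.
Last Thursday of December 2017: 2017-12-28.
January 2018 ends with Thursday 2018-01-25.
February 2018 ends with Thursday 2018-02-22.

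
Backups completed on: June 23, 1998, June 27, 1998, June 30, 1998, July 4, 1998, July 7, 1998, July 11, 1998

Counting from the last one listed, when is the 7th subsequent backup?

The gap pattern 4, 3, 4, 3, 4 repeats every 2 events.
These are the Tuesdays and Saturdays of each week.
Next Tuesday: July 14, 1998.
Next Saturday: July 18, 1998.
The following Tuesday is July 21, 1998.
The following Saturday is July 25, 1998.
The following Tuesday is July 28, 1998.
The following Saturday is August 1, 1998.
The following Tuesday is August 4, 1998.

August 4, 1998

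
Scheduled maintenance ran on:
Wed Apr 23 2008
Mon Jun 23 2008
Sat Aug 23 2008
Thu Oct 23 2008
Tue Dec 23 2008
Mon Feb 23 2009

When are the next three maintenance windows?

Thu Apr 23 2009, Tue Jun 23 2009, Sun Aug 23 2009

Each date is the 23rd; the gaps (61, 61, 61, 61, 62) track the month lengths.
The rule is the 23rd of every 2 months.
Next: April 2009 → Thu Apr 23 2009.
June 2009: Tue Jun 23 2009.
Next: August 2009 → Sun Aug 23 2009.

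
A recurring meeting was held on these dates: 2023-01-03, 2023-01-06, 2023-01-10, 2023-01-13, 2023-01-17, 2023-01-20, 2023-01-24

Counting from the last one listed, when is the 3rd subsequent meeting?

Every event lands on a Tuesday or Friday (gaps cycle 3, 4, 3, 4, 3, 4).
So the schedule is: every Tuesday and Friday.
Next Friday: 2023-01-27.
Next Tuesday: 2023-01-31.
The following Friday is 2023-02-03.

2023-02-03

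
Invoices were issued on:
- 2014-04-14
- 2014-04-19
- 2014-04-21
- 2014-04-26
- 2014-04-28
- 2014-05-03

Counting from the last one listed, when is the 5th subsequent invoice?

2014-05-19

Gaps: 5, 2, 5, 2, 5 days — not constant, but cyclic with period 2.
The events fall on every Monday and Saturday.
Next Monday: 2014-05-05.
The following Saturday is 2014-05-10.
Next Monday: 2014-05-12.
The following Saturday is 2014-05-17.
Next Monday: 2014-05-19.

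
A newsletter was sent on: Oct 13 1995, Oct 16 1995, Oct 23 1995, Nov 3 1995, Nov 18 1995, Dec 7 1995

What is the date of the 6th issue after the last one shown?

Intervals are 3, 7, 11, 15, 19 days — an arithmetic progression with common difference 4.
Next gap: 23 days. Dec 7 1995 + 23 days = Dec 30 1995.
Next gap: 27 days. Dec 30 1995 + 27 days = Jan 26 1996.
Next gap: 31 days. Jan 26 1996 + 31 days = Feb 26 1996.
Next gap: 35 days. Feb 26 1996 + 35 days = Apr 1 1996.
Next gap: 39 days. Apr 1 1996 + 39 days = May 10 1996.
Next gap: 43 days. May 10 1996 + 43 days = Jun 22 1996.

Jun 22 1996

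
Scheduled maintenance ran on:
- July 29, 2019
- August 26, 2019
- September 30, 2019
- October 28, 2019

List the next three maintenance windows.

Every date is a Monday; gaps 28, 35, 28 days.
Each is the last Monday of its month (at least one falls on the 29th or later, ruling out '4th Monday').
Last Monday of November 2019: November 25, 2019.
December 2019 ends with Monday December 30, 2019.
Last Monday of January 2020: January 27, 2020.

November 25, 2019; December 30, 2019; January 27, 2020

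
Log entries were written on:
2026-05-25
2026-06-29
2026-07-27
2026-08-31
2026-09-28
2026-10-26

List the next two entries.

All Mondays; the gaps (35, 28, 35, 28, 28) vary with month length.
This is the last Monday of each month.
November 2026 ends with Monday 2026-11-30.
December 2026 ends with Monday 2026-12-28.

2026-11-30, 2026-12-28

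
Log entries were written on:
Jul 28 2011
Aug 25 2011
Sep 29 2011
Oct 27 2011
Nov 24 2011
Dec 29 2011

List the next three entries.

Jan 26 2012, Feb 23 2012, Mar 29 2012

Every date is a Thursday; gaps 28, 35, 28, 28, 35 days.
Each is the last Thursday of its month (at least one falls on the 29th or later, ruling out '4th Thursday').
Last Thursday of January 2012: Jan 26 2012.
February 2012 ends with Thursday Feb 23 2012.
Last Thursday of March 2012: Mar 29 2012.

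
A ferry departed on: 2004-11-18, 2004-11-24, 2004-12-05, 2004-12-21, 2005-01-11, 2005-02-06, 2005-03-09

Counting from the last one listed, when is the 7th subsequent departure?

2006-03-01

Intervals are 6, 11, 16, 21, 26, 31 days — an arithmetic progression with common difference 5.
Next gap: 36 days. 2005-03-09 + 36 days = 2005-04-14.
Next gap: 41 days. 2005-04-14 + 41 days = 2005-05-25.
Next gap: 46 days. 2005-05-25 + 46 days = 2005-07-10.
Next gap: 51 days. 2005-07-10 + 51 days = 2005-08-30.
Next gap: 56 days. 2005-08-30 + 56 days = 2005-10-25.
Next gap: 61 days. 2005-10-25 + 61 days = 2005-12-25.
Next gap: 66 days. 2005-12-25 + 66 days = 2006-03-01.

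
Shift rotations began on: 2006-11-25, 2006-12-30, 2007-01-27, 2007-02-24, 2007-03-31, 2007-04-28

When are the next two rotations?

2007-05-26, 2007-06-30

All Saturdays; the gaps (35, 28, 28, 35, 28) vary with month length.
This is the last Saturday of each month.
Last Saturday of May 2007: 2007-05-26.
Last Saturday of June 2007: 2007-06-30.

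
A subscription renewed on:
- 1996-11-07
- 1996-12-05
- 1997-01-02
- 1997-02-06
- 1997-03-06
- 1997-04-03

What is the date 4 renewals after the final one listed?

1997-08-07

These are Thursdays at 28- or 35-day spacing (28, 28, 35, 28, 28).
The pattern: 1st Thursday of the month.
1st Thursday of May 1997: 1997-05-01.
1st Thursday of June 1997: 1997-06-05.
1st Thursday of July 1997: 1997-07-03.
1st Thursday of August 1997: 1997-08-07.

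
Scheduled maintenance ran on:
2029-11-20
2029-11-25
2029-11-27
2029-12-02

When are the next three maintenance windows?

Every event lands on a Tuesday or Sunday (gaps cycle 5, 2, 5).
So the schedule is: every Tuesday and Sunday.
Next Tuesday: 2029-12-04.
The following Sunday is 2029-12-09.
Next Tuesday: 2029-12-11.

2029-12-04, 2029-12-09, 2029-12-11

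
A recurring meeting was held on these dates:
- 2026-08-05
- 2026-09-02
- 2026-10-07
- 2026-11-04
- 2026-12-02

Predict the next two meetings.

2027-01-06, 2027-02-03

All dates are Wednesdays, 28, 35, 28, 28 days apart.
Specifically, the 1st Wednesday of each month.
1st Wednesday of January 2027: 2027-01-06.
1st Wednesday of February 2027: 2027-02-03.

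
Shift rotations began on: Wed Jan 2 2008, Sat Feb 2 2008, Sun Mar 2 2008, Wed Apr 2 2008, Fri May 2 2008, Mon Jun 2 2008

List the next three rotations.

Wed Jul 2 2008, Sat Aug 2 2008, Tue Sep 2 2008

Gaps: 31, 29, 31, 30, 31 days — not constant. Every event is on the 2nd of the month.
Pattern: the 2nd of each month.
Next: July 2008 → Wed Jul 2 2008.
Next: August 2008 → Sat Aug 2 2008.
Next: September 2008 → Tue Sep 2 2008.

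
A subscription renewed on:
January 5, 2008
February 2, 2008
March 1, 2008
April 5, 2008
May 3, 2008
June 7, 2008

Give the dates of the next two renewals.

Gaps: 28, 28, 35, 28, 35 days — a mix of 28 and 35. Every date is a Saturday.
Each is the 1st Saturday of its month.
1st Saturday of July 2008: July 5, 2008.
1st Saturday of August 2008: August 2, 2008.

July 5, 2008; August 2, 2008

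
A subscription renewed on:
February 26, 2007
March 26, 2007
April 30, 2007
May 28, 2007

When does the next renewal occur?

Every date is a Monday; gaps 28, 35, 28 days.
Each is the last Monday of its month (at least one falls on the 29th or later, ruling out '4th Monday').
Last Monday of June 2007: June 25, 2007.

June 25, 2007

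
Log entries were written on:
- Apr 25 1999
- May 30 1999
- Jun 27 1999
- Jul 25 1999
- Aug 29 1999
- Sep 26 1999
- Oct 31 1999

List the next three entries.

Every date is a Sunday; gaps 35, 28, 28, 35, 28, 35 days.
Each is the last Sunday of its month (at least one falls on the 29th or later, ruling out '4th Sunday').
November 1999 ends with Sunday Nov 28 1999.
Last Sunday of December 1999: Dec 26 1999.
January 2000 ends with Sunday Jan 30 2000.

Nov 28 1999, Dec 26 1999, Jan 30 2000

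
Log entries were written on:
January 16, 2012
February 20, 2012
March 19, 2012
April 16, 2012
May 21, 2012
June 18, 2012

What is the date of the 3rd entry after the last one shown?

September 17, 2012

All dates are Mondays, 35, 28, 28, 35, 28 days apart.
Specifically, the 3rd Monday of each month.
July 2012 — 3rd Monday is July 16, 2012.
3rd Monday of August 2012: August 20, 2012.
September 2012 — 3rd Monday is September 17, 2012.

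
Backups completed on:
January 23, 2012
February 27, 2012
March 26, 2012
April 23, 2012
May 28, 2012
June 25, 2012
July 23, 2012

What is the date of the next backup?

All dates are Mondays, 35, 28, 28, 35, 28, 28 days apart.
Specifically, the 4th Monday of each month.
August 2012 — 4th Monday is August 27, 2012.

August 27, 2012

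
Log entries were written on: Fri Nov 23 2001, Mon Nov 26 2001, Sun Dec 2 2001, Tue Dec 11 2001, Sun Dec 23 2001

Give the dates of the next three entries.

Mon Jan 7 2002, Fri Jan 25 2002, Fri Feb 15 2002

The spacing grows by 3 each time: 3, 6, 9, 12 days.
Next gap: 15 days. Sun Dec 23 2001 + 15 days = Mon Jan 7 2002.
Next gap: 18 days. Mon Jan 7 2002 + 18 days = Fri Jan 25 2002.
Next gap: 21 days. Fri Jan 25 2002 + 21 days = Fri Feb 15 2002.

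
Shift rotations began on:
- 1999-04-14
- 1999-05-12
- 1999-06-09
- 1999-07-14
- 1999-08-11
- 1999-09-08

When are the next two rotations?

All dates are Wednesdays, 28, 28, 35, 28, 28 days apart.
Specifically, the 2nd Wednesday of each month.
October 1999 — 2nd Wednesday is 1999-10-13.
November 1999 — 2nd Wednesday is 1999-11-10.

1999-10-13, 1999-11-10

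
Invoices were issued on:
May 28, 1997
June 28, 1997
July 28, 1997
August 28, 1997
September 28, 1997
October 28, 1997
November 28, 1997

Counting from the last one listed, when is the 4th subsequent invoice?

March 28, 1998

Each date is the 28th; the gaps (31, 30, 31, 31, 30, 31) track the month lengths.
The rule is the 28th of each month.
Next: December 1997 → December 28, 1997.
January 1998: January 28, 1998.
February 1998: February 28, 1998.
March 1998: March 28, 1998.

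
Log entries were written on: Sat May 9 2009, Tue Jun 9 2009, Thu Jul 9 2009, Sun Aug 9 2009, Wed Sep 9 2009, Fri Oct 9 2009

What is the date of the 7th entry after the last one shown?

Gaps: 31, 30, 31, 31, 30 days — not constant. Every event is on the 9th of the month.
Pattern: the 9th of each month.
Next: November 2009 → Mon Nov 9 2009.
December 2009: Wed Dec 9 2009.
January 2010: Sat Jan 9 2010.
February 2010: Tue Feb 9 2010.
March 2010: Tue Mar 9 2010.
Next: April 2010 → Fri Apr 9 2010.
May 2010: Sun May 9 2010.

Sun May 9 2010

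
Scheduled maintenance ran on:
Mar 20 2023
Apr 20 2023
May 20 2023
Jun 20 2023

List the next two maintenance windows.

Each date is the 20th; the gaps (31, 30, 31) track the month lengths.
The rule is the 20th of each month.
Next: July 2023 → Jul 20 2023.
August 2023: Aug 20 2023.

Jul 20 2023, Aug 20 2023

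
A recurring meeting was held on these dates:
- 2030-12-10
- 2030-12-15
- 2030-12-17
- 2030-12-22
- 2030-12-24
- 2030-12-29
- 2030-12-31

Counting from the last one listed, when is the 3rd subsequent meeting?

The gap pattern 5, 2, 5, 2, 5, 2 repeats every 2 events.
These are the Tuesdays and Sundays of each week.
Next Sunday: 2031-01-05.
The following Tuesday is 2031-01-07.
The following Sunday is 2031-01-12.

2031-01-12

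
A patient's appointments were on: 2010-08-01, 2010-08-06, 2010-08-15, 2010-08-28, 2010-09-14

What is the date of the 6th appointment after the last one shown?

The spacing grows by 4 each time: 5, 9, 13, 17 days.
Next gap: 21 days. 2010-09-14 + 21 days = 2010-10-05.
Next gap: 25 days. 2010-10-05 + 25 days = 2010-10-30.
Next gap: 29 days. 2010-10-30 + 29 days = 2010-11-28.
Next gap: 33 days. 2010-11-28 + 33 days = 2010-12-31.
Next gap: 37 days. 2010-12-31 + 37 days = 2011-02-06.
Next gap: 41 days. 2011-02-06 + 41 days = 2011-03-19.

2011-03-19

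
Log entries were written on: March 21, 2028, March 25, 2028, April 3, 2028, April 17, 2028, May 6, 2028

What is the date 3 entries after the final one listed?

Intervals are 4, 9, 14, 19 days — an arithmetic progression with common difference 5.
Next gap: 24 days. May 6, 2028 + 24 days = May 30, 2028.
Next gap: 29 days. May 30, 2028 + 29 days = June 28, 2028.
Next gap: 34 days. June 28, 2028 + 34 days = August 1, 2028.

August 1, 2028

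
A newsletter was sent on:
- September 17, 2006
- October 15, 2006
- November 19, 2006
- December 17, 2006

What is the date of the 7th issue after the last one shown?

These are Sundays at 28- or 35-day spacing (28, 35, 28).
The pattern: 3rd Sunday of the month.
3rd Sunday of January 2007: January 21, 2007.
February 2007 — 3rd Sunday is February 18, 2007.
March 2007 — 3rd Sunday is March 18, 2007.
April 2007 — 3rd Sunday is April 15, 2007.
3rd Sunday of May 2007: May 20, 2007.
June 2007 — 3rd Sunday is June 17, 2007.
July 2007 — 3rd Sunday is July 15, 2007.

July 15, 2007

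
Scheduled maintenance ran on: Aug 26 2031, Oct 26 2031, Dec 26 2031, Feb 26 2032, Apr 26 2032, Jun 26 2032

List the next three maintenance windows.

Each date is the 26th; the gaps (61, 61, 62, 60, 61) track the month lengths.
The rule is the 26th of every 2 months.
Next: August 2032 → Aug 26 2032.
October 2032: Oct 26 2032.
December 2032: Dec 26 2032.

Aug 26 2032, Oct 26 2032, Dec 26 2032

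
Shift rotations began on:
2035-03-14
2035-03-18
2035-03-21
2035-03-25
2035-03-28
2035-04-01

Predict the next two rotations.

2035-04-04, 2035-04-08

Gaps: 4, 3, 4, 3, 4 days — not constant, but cyclic with period 2.
The events fall on every Wednesday and Sunday.
Next Wednesday: 2035-04-04.
Next Sunday: 2035-04-08.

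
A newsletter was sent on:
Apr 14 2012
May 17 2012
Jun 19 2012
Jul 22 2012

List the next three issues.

Aug 24 2012, Sep 26 2012, Oct 29 2012

Every event comes 33 days after the last (33, 33, 33).
Jul 22 2012 + 33 days = Aug 24 2012.
Aug 24 2012 + 33 days = Sep 26 2012.
Sep 26 2012 + 33 days = Oct 29 2012.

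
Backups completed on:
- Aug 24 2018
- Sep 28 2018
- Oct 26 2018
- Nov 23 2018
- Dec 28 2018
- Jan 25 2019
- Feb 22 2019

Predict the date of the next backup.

Gaps: 35, 28, 28, 35, 28, 28 days — a mix of 28 and 35. Every date is a Friday.
Each is the 4th Friday of its month.
March 2019 — 4th Friday is Mar 22 2019.

Mar 22 2019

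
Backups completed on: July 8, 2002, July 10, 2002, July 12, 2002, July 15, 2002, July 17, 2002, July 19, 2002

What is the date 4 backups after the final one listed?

The gap pattern 2, 2, 3, 2, 2 repeats every 3 events.
These are the Mondays, Wednesdays and Fridays of each week.
The following Monday is July 22, 2002.
The following Wednesday is July 24, 2002.
Next Friday: July 26, 2002.
The following Monday is July 29, 2002.

July 29, 2002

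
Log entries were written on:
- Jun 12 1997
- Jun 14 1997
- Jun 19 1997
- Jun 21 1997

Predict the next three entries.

Every event lands on a Thursday or Saturday (gaps cycle 2, 5, 2).
So the schedule is: every Thursday and Saturday.
Next Thursday: Jun 26 1997.
Next Saturday: Jun 28 1997.
Next Thursday: Jul 3 1997.

Jun 26 1997, Jun 28 1997, Jul 3 1997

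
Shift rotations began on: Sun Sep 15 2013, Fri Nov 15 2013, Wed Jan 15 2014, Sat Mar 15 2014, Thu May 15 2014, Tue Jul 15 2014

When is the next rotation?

Mon Sep 15 2014

Each date is the 15th; the gaps (61, 61, 59, 61, 61) track the month lengths.
The rule is the 15th of every 2 months.
Next: September 2014 → Mon Sep 15 2014.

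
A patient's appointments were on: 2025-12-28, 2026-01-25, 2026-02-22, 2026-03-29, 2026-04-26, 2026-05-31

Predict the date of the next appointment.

Every date is a Sunday; gaps 28, 28, 35, 28, 35 days.
Each is the last Sunday of its month (at least one falls on the 29th or later, ruling out '4th Sunday').
Last Sunday of June 2026: 2026-06-28.

2026-06-28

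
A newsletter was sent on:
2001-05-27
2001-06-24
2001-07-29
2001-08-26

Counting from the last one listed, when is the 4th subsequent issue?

2001-12-30

All Sundays; the gaps (28, 35, 28) vary with month length.
This is the last Sunday of each month.
Last Sunday of September 2001: 2001-09-30.
Last Sunday of October 2001: 2001-10-28.
November 2001 ends with Sunday 2001-11-25.
December 2001 ends with Sunday 2001-12-30.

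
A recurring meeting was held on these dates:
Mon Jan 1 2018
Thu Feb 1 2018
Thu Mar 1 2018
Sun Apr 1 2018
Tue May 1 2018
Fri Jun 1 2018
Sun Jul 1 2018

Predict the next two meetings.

Wed Aug 1 2018, Sat Sep 1 2018

Gaps: 31, 28, 31, 30, 31, 30 days — not constant. Every event is on the 1st of the month.
Pattern: the 1st of each month.
August 2018: Wed Aug 1 2018.
Next: September 2018 → Sat Sep 1 2018.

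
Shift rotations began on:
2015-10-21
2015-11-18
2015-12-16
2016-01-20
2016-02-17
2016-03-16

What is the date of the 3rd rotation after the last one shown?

Gaps: 28, 28, 35, 28, 28 days — a mix of 28 and 35. Every date is a Wednesday.
Each is the 3rd Wednesday of its month.
April 2016 — 3rd Wednesday is 2016-04-20.
May 2016 — 3rd Wednesday is 2016-05-18.
3rd Wednesday of June 2016: 2016-06-15.

2016-06-15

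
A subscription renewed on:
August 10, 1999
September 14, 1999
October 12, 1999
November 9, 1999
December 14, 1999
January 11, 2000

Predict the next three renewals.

February 8, 2000; March 14, 2000; April 11, 2000

These are Tuesdays at 28- or 35-day spacing (35, 28, 28, 35, 28).
The pattern: 2nd Tuesday of the month.
February 2000 — 2nd Tuesday is February 8, 2000.
2nd Tuesday of March 2000: March 14, 2000.
April 2000 — 2nd Tuesday is April 11, 2000.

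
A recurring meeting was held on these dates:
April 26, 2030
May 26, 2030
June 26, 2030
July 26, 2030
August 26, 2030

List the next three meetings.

September 26, 2030; October 26, 2030; November 26, 2030

The day-of-month is always 26 (30, 31, 30, 31 days between events).
So this recurs on the 26th of each month.
September 2030: September 26, 2030.
October 2030: October 26, 2030.
November 2030: November 26, 2030.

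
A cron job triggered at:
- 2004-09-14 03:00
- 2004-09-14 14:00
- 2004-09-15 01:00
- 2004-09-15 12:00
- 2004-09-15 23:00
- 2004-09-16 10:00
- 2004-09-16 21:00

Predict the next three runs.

2004-09-17 08:00, 2004-09-17 19:00, 2004-09-18 06:00

Spacing: 11, 11, 11, 11, 11, 11 h — constant 11 h.
2004-09-16 21:00 + 11 h = 2004-09-17 08:00.
2004-09-17 08:00 + 11 h = 2004-09-17 19:00.
2004-09-17 19:00 + 11 h = 2004-09-18 06:00.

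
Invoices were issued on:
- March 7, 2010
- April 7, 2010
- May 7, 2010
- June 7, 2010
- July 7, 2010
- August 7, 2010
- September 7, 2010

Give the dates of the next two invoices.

October 7, 2010; November 7, 2010

The day-of-month is always 7 (31, 30, 31, 30, 31, 31 days between events).
So this recurs on the 7th of each month.
October 2010: October 7, 2010.
Next: November 2010 → November 7, 2010.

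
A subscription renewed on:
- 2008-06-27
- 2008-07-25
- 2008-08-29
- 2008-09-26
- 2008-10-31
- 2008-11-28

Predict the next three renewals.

These are Fridays with 28, 35, 28, 35, 28-day gaps.
Each is the final Friday of its month — 2008-08-29 is past the 28th, so '4th Friday' doesn't fit.
December 2008 ends with Friday 2008-12-26.
Last Friday of January 2009: 2009-01-30.
Last Friday of February 2009: 2009-02-27.

2008-12-26, 2009-01-30, 2009-02-27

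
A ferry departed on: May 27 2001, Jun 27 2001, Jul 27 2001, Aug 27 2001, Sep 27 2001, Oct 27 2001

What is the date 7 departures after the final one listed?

Each date is the 27th; the gaps (31, 30, 31, 31, 30) track the month lengths.
The rule is the 27th of each month.
Next: November 2001 → Nov 27 2001.
Next: December 2001 → Dec 27 2001.
January 2002: Jan 27 2002.
Next: February 2002 → Feb 27 2002.
March 2002: Mar 27 2002.
Next: April 2002 → Apr 27 2002.
Next: May 2002 → May 27 2002.

May 27 2002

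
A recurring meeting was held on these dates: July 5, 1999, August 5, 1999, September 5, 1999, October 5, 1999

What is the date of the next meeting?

Gaps: 31, 31, 30 days — not constant. Every event is on the 5th of the month.
Pattern: the 5th of each month.
Next: November 1999 → November 5, 1999.

November 5, 1999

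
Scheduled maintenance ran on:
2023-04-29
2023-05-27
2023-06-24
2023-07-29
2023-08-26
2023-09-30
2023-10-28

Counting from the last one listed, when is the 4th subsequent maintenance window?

These are Saturdays with 28, 28, 35, 28, 35, 28-day gaps.
Each is the final Saturday of its month — 2023-04-29 is past the 28th, so '4th Saturday' doesn't fit.
November 2023 ends with Saturday 2023-11-25.
December 2023 ends with Saturday 2023-12-30.
January 2024 ends with Saturday 2024-01-27.
Last Saturday of February 2024: 2024-02-24.

2024-02-24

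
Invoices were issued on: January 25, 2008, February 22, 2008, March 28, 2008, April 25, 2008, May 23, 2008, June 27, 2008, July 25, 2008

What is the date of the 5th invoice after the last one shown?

These are Fridays at 28- or 35-day spacing (28, 35, 28, 28, 35, 28).
The pattern: 4th Friday of the month.
4th Friday of August 2008: August 22, 2008.
4th Friday of September 2008: September 26, 2008.
4th Friday of October 2008: October 24, 2008.
November 2008 — 4th Friday is November 28, 2008.
4th Friday of December 2008: December 26, 2008.

December 26, 2008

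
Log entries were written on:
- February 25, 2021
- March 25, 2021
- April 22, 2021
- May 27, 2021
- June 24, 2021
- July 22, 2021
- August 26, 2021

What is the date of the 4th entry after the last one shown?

December 23, 2021

All dates are Thursdays, 28, 28, 35, 28, 28, 35 days apart.
Specifically, the 4th Thursday of each month.
4th Thursday of September 2021: September 23, 2021.
4th Thursday of October 2021: October 28, 2021.
4th Thursday of November 2021: November 25, 2021.
4th Thursday of December 2021: December 23, 2021.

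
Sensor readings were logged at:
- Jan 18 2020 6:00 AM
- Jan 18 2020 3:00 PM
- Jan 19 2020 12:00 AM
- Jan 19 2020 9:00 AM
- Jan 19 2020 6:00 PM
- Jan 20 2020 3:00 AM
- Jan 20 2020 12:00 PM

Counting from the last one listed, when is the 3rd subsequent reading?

Jan 21 2020 3:00 PM

Gaps: 9, 9, 9, 9, 9, 9 hours — each event is 9 hours after the previous one.
Jan 20 2020 12:00 PM + 9 h = Jan 20 2020 9:00 PM.
Jan 20 2020 9:00 PM + 9 h = Jan 21 2020 6:00 AM.
Jan 21 2020 6:00 AM + 9 h = Jan 21 2020 3:00 PM.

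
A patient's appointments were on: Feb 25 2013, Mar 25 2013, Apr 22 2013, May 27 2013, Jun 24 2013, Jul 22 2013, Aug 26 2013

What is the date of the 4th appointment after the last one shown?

Gaps: 28, 28, 35, 28, 28, 35 days — a mix of 28 and 35. Every date is a Monday.
Each is the 4th Monday of its month.
September 2013 — 4th Monday is Sep 23 2013.
4th Monday of October 2013: Oct 28 2013.
4th Monday of November 2013: Nov 25 2013.
4th Monday of December 2013: Dec 23 2013.

Dec 23 2013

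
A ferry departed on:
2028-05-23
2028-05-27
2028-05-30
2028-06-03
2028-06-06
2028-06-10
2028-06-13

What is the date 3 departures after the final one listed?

2028-06-24

The gap pattern 4, 3, 4, 3, 4, 3 repeats every 2 events.
These are the Tuesdays and Saturdays of each week.
The following Saturday is 2028-06-17.
The following Tuesday is 2028-06-20.
Next Saturday: 2028-06-24.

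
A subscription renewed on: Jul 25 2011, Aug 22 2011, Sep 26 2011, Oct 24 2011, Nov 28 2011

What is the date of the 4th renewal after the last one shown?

These are Mondays at 28- or 35-day spacing (28, 35, 28, 35).
The pattern: 4th Monday of the month.
December 2011 — 4th Monday is Dec 26 2011.
4th Monday of January 2012: Jan 23 2012.
February 2012 — 4th Monday is Feb 27 2012.
March 2012 — 4th Monday is Mar 26 2012.

Mar 26 2012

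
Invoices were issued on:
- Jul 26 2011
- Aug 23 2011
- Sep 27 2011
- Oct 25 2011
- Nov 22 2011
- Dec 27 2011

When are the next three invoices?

Jan 24 2012, Feb 28 2012, Mar 27 2012

Gaps: 28, 35, 28, 28, 35 days — a mix of 28 and 35. Every date is a Tuesday.
Each is the 4th Tuesday of its month.
4th Tuesday of January 2012: Jan 24 2012.
4th Tuesday of February 2012: Feb 28 2012.
4th Tuesday of March 2012: Mar 27 2012.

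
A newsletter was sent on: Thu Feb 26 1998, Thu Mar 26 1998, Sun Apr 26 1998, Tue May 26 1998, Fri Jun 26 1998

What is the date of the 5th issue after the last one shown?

The day-of-month is always 26 (28, 31, 30, 31 days between events).
So this recurs on the 26th of each month.
Next: July 1998 → Sun Jul 26 1998.
Next: August 1998 → Wed Aug 26 1998.
September 1998: Sat Sep 26 1998.
October 1998: Mon Oct 26 1998.
Next: November 1998 → Thu Nov 26 1998.

Thu Nov 26 1998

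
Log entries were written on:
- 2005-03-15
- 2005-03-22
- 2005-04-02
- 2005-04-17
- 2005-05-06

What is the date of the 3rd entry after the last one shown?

2005-07-26

The spacing grows by 4 each time: 7, 11, 15, 19 days.
Next gap: 23 days. 2005-05-06 + 23 days = 2005-05-29.
Next gap: 27 days. 2005-05-29 + 27 days = 2005-06-25.
Next gap: 31 days. 2005-06-25 + 31 days = 2005-07-26.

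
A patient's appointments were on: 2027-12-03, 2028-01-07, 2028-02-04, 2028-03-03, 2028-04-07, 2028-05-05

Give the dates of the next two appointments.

These are Fridays at 28- or 35-day spacing (35, 28, 28, 35, 28).
The pattern: 1st Friday of the month.
June 2028 — 1st Friday is 2028-06-02.
July 2028 — 1st Friday is 2028-07-07.

2028-06-02, 2028-07-07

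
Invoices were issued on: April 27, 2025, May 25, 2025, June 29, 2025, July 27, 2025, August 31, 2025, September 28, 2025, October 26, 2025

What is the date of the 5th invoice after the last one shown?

March 29, 2026

All Sundays; the gaps (28, 35, 28, 35, 28, 28) vary with month length.
This is the last Sunday of each month.
Last Sunday of November 2025: November 30, 2025.
December 2025 ends with Sunday December 28, 2025.
January 2026 ends with Sunday January 25, 2026.
February 2026 ends with Sunday February 22, 2026.
Last Sunday of March 2026: March 29, 2026.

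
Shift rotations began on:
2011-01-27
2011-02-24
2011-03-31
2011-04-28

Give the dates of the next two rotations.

2011-05-26, 2011-06-30

These are Thursdays with 28, 35, 28-day gaps.
Each is the final Thursday of its month — 2011-03-31 is past the 28th, so '4th Thursday' doesn't fit.
May 2011 ends with Thursday 2011-05-26.
Last Thursday of June 2011: 2011-06-30.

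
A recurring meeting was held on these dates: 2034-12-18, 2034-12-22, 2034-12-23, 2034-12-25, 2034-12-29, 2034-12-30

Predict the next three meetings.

The gap pattern 4, 1, 2, 4, 1 repeats every 3 events.
These are the Mondays, Fridays and Saturdays of each week.
The following Monday is 2035-01-01.
Next Friday: 2035-01-05.
Next Saturday: 2035-01-06.

2035-01-01, 2035-01-05, 2035-01-06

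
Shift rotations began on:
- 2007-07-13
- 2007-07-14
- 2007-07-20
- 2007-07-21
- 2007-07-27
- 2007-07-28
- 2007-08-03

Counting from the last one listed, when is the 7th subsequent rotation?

2007-08-25

The gap pattern 1, 6, 1, 6, 1, 6 repeats every 2 events.
These are the Fridays and Saturdays of each week.
Next Saturday: 2007-08-04.
The following Friday is 2007-08-10.
Next Saturday: 2007-08-11.
The following Friday is 2007-08-17.
The following Saturday is 2007-08-18.
The following Friday is 2007-08-24.
Next Saturday: 2007-08-25.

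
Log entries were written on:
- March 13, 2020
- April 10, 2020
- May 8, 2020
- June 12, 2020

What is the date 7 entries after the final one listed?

January 8, 2021

Gaps: 28, 28, 35 days — a mix of 28 and 35. Every date is a Friday.
Each is the 2nd Friday of its month.
July 2020 — 2nd Friday is July 10, 2020.
2nd Friday of August 2020: August 14, 2020.
September 2020 — 2nd Friday is September 11, 2020.
2nd Friday of October 2020: October 9, 2020.
November 2020 — 2nd Friday is November 13, 2020.
2nd Friday of December 2020: December 11, 2020.
2nd Friday of January 2021: January 8, 2021.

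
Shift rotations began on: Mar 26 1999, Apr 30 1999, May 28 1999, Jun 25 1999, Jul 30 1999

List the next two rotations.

These are Fridays with 35, 28, 28, 35-day gaps.
Each is the final Friday of its month — Apr 30 1999 is past the 28th, so '4th Friday' doesn't fit.
Last Friday of August 1999: Aug 27 1999.
September 1999 ends with Friday Sep 24 1999.

Aug 27 1999, Sep 24 1999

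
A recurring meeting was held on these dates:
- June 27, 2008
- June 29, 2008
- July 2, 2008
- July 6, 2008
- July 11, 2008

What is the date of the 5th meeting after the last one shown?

Gaps: 2, 3, 4, 5 days — each gap is 1 larger than the previous one.
Next gap: 6 days. July 11, 2008 + 6 days = July 17, 2008.
Next gap: 7 days. July 17, 2008 + 7 days = July 24, 2008.
Next gap: 8 days. July 24, 2008 + 8 days = August 1, 2008.
Next gap: 9 days. August 1, 2008 + 9 days = August 10, 2008.
Next gap: 10 days. August 10, 2008 + 10 days = August 20, 2008.

August 20, 2008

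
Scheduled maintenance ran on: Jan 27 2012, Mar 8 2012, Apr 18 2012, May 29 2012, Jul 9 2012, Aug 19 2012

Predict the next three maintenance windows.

Every event comes 41 days after the last (41, 41, 41, 41, 41).
Aug 19 2012 + 41 days = Sep 29 2012.
Sep 29 2012 + 41 days = Nov 9 2012.
Nov 9 2012 + 41 days = Dec 20 2012.

Sep 29 2012, Nov 9 2012, Dec 20 2012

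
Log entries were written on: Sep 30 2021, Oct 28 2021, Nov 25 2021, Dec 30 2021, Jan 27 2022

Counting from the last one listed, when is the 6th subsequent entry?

Jul 28 2022

These are Thursdays with 28, 28, 35, 28-day gaps.
Each is the final Thursday of its month — Sep 30 2021 is past the 28th, so '4th Thursday' doesn't fit.
February 2022 ends with Thursday Feb 24 2022.
Last Thursday of March 2022: Mar 31 2022.
Last Thursday of April 2022: Apr 28 2022.
May 2022 ends with Thursday May 26 2022.
June 2022 ends with Thursday Jun 30 2022.
July 2022 ends with Thursday Jul 28 2022.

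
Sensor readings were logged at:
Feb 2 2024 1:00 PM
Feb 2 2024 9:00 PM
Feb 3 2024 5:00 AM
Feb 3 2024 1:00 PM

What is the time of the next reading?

Spacing: 8, 8, 8 h — constant 8 h.
Feb 3 2024 1:00 PM + 8 h = Feb 3 2024 9:00 PM.

Feb 3 2024 9:00 PM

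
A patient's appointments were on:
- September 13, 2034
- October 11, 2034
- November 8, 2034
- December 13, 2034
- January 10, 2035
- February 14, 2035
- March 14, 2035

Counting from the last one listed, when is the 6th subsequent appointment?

These are Wednesdays at 28- or 35-day spacing (28, 28, 35, 28, 35, 28).
The pattern: 2nd Wednesday of the month.
April 2035 — 2nd Wednesday is April 11, 2035.
2nd Wednesday of May 2035: May 9, 2035.
June 2035 — 2nd Wednesday is June 13, 2035.
2nd Wednesday of July 2035: July 11, 2035.
2nd Wednesday of August 2035: August 8, 2035.
2nd Wednesday of September 2035: September 12, 2035.

September 12, 2035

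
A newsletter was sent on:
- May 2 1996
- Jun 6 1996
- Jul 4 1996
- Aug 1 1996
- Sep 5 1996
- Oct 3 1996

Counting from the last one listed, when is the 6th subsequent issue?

These are Thursdays at 28- or 35-day spacing (35, 28, 28, 35, 28).
The pattern: 1st Thursday of the month.
November 1996 — 1st Thursday is Nov 7 1996.
December 1996 — 1st Thursday is Dec 5 1996.
1st Thursday of January 1997: Jan 2 1997.
February 1997 — 1st Thursday is Feb 6 1997.
March 1997 — 1st Thursday is Mar 6 1997.
1st Thursday of April 1997: Apr 3 1997.

Apr 3 1997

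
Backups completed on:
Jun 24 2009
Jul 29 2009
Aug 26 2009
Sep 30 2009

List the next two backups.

Oct 28 2009, Nov 25 2009

These are Wednesdays with 35, 28, 35-day gaps.
Each is the final Wednesday of its month — Jul 29 2009 is past the 28th, so '4th Wednesday' doesn't fit.
October 2009 ends with Wednesday Oct 28 2009.
Last Wednesday of November 2009: Nov 25 2009.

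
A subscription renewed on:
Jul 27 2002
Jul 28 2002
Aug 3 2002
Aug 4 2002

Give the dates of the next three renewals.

Aug 10 2002, Aug 11 2002, Aug 17 2002

Every event lands on a Saturday or Sunday (gaps cycle 1, 6, 1).
So the schedule is: every Saturday and Sunday.
The following Saturday is Aug 10 2002.
The following Sunday is Aug 11 2002.
Next Saturday: Aug 17 2002.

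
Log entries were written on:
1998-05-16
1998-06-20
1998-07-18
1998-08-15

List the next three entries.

1998-09-19, 1998-10-17, 1998-11-21

All dates are Saturdays, 35, 28, 28 days apart.
Specifically, the 3rd Saturday of each month.
September 1998 — 3rd Saturday is 1998-09-19.
3rd Saturday of October 1998: 1998-10-17.
November 1998 — 3rd Saturday is 1998-11-21.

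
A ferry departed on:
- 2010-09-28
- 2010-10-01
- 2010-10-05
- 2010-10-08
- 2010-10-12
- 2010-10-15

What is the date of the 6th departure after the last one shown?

2010-11-05

The gap pattern 3, 4, 3, 4, 3 repeats every 2 events.
These are the Tuesdays and Fridays of each week.
Next Tuesday: 2010-10-19.
The following Friday is 2010-10-22.
Next Tuesday: 2010-10-26.
The following Friday is 2010-10-29.
The following Tuesday is 2010-11-02.
Next Friday: 2010-11-05.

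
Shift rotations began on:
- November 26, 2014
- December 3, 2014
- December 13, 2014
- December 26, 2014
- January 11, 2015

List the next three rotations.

Intervals are 7, 10, 13, 16 days — an arithmetic progression with common difference 3.
Next gap: 19 days. January 11, 2015 + 19 days = January 30, 2015.
Next gap: 22 days. January 30, 2015 + 22 days = February 21, 2015.
Next gap: 25 days. February 21, 2015 + 25 days = March 18, 2015.

January 30, 2015; February 21, 2015; March 18, 2015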